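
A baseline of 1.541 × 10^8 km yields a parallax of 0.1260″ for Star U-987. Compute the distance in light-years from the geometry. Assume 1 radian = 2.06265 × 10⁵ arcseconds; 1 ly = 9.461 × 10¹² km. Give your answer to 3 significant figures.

26.7 ly

θ = 0.1260″ = 0.1260/206265 = 6.1086 × 10^-7 rad.
d = B/θ = (1.541 × 10^8) / (6.1086 × 10^-7) = 2.5227 × 10^14 km = (2.5227 × 10^14) / (9.461 × 10^12) ly = 26.664 ly.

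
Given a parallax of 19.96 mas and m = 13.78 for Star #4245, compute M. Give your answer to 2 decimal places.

M = 10.28

d = 1/p = 1/0.01996″ = 50.1 pc.
m − M = 5 log₁₀(50.1) − 5 = 8.4992 − 5 = 3.4992.
M = m − (m − M) = 13.78 − 3.4992 = 10.28.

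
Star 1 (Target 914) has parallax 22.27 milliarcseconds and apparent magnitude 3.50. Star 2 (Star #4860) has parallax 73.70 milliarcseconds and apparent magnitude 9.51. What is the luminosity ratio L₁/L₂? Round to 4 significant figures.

d₁ = 1/p₁ = 1/0.02227″ = 44.903 pc; d₂ = 1/p₂ = 1/0.07370″ = 13.569 pc.
M₁ = m₁ − 5 log₁₀ d₁ + 5 = 3.50 − 8.2614 + 5 = 0.2386.
M₂ = 9.51 − 5.6627 + 5 = 8.8473.
L₁/L₂ = 10^(0.4(M₂ − M₁)) = 10^(0.4 × 8.6087) = 10^3.44348 = 2776.4.

L₁/L₂ = 2776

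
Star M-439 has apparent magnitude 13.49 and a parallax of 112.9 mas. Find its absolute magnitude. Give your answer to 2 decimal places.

d = 1/p = 1/0.1129″ = 8.8574 pc.
m − M = 5 log₁₀(8.8574) − 5 = 4.7365 − 5 = -0.2635.
M = m − (m − M) = 13.49 − (-0.2635) = 13.75.

M = 13.75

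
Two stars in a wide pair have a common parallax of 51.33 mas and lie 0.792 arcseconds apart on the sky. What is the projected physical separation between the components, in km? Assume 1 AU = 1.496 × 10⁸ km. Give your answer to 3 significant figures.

2.31 × 10^9 km

d = 1/p = 1/0.05133″ = 19.482 pc.
At distance d (pc), an angle of θ arcsec spans θ·d AU: s = 0.792 × 19.482 = 15.43 AU.
= 15.43 × 1.496 × 10⁸ km = 2.3083 × 10^9 km.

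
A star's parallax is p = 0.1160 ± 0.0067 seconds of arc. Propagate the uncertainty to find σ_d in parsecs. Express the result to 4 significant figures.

0.4979 pc

d = 1/p, so σ_d = σ_p / p².
σ_d = 0.00670 / (0.1160)² = 0.00670 / 0.013456 = 0.49792 pc.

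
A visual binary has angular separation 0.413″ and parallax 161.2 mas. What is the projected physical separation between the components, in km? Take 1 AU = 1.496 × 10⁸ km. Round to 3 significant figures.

d = 1/p = 1/0.1612″ = 6.2035 pc.
At distance d (pc), an angle of θ arcsec spans θ·d AU: s = 0.413 × 6.2035 = 2.562 AU.
= 2.562 × 1.496 × 10⁸ km = 3.8328 × 10^8 km.

3.83 × 10^8 km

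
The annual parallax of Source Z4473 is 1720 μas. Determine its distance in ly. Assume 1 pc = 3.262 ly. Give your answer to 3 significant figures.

p = 1720 μas = 0.001720 arcsec.
d = 1/p = 1/0.001720 = 581.4 pc.
In light-years: 581.4 × 3.262 = 1896.5 ly.

1900 ly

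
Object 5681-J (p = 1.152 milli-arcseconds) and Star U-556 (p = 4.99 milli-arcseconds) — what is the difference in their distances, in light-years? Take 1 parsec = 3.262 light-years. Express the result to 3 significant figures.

2180 ly

d_A = 1/0.001152″ = 868.06 pc; d_B = 1/0.004990″ = 200.4 pc.
|d_B − d_A| = |200.4 − 868.06| = 667.66 pc = 667.66 × 3.262 ly = 2177.9 ly.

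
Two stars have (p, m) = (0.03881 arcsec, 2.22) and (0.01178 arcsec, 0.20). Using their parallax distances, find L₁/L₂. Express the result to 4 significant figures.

d₁ = 1/p₁ = 1/0.03881″ = 25.767 pc; d₂ = 1/p₂ = 1/0.01178″ = 84.89 pc.
M₁ = m₁ − 5 log₁₀ d₁ + 5 = 2.22 − 7.0553 + 5 = 0.1647.
M₂ = 0.20 − 9.6443 + 5 = -4.4443.
L₁/L₂ = 10^(0.4(M₂ − M₁)) = 10^(0.4 × (-4.6090)) = 10^(-1.84360) = 0.014335.

L₁/L₂ = 0.01434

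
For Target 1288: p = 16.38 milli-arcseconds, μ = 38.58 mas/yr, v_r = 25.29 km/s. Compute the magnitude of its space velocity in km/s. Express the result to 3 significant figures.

d = 1/p = 1/0.01638″ = 61.05 pc.
μ = 38.58 mas/yr = 0.03858 ″/yr.
v_t = 4.740 μ d = 4.740 × 0.03858 × 61.05 = 11.164 km/s.
v = √(v_r² + v_t²) = √(25.29² + 11.164²) = √764.219 = 27.645 km/s.

27.6 km/s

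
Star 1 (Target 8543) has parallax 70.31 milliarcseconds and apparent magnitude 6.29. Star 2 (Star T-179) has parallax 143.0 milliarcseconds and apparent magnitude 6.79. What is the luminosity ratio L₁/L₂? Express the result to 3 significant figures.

L₁/L₂ = 6.56

d₁ = 1/p₁ = 1/0.07031″ = 14.223 pc; d₂ = 1/p₂ = 1/0.1430″ = 6.993 pc.
M₁ = m₁ − 5 log₁₀ d₁ + 5 = 6.29 − 5.7650 + 5 = 5.5250.
M₂ = 6.79 − 4.2233 + 5 = 7.5667.
L₁/L₂ = 10^(0.4(M₂ − M₁)) = 10^(0.4 × 2.0417) = 10^0.81668 = 6.5566.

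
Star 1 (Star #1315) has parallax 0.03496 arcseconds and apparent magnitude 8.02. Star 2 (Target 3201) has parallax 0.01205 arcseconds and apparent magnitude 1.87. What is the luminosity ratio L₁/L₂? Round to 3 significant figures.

L₁/L₂ = 0.000412

d₁ = 1/p₁ = 1/0.03496″ = 28.604 pc; d₂ = 1/p₂ = 1/0.01205″ = 82.988 pc.
M₁ = m₁ − 5 log₁₀ d₁ + 5 = 8.02 − 7.2821 + 5 = 5.7379.
M₂ = 1.87 − 9.5951 + 5 = -2.7251.
L₁/L₂ = 10^(0.4(M₂ − M₁)) = 10^(0.4 × (-8.4630)) = 10^(-3.38520) = 0.00041191.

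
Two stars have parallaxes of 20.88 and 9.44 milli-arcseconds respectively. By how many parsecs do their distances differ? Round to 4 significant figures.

d_A = 1/0.02088″ = 47.893 pc; d_B = 1/0.009440″ = 105.93 pc.
|d_B − d_A| = |105.93 − 47.893| = 58.037 pc.

58.04 pc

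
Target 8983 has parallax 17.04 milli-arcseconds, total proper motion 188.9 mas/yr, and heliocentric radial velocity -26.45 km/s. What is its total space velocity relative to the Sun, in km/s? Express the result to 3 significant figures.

d = 1/p = 1/0.01704″ = 58.685 pc.
μ = 188.9 mas/yr = 0.1889 ″/yr.
v_t = 4.740 μ d = 4.740 × 0.1889 × 58.685 = 52.546 km/s.
v = √(v_r² + v_t²) = √((-26.45)² + 52.546²) = √3460.68 = 58.828 km/s.

58.8 km/s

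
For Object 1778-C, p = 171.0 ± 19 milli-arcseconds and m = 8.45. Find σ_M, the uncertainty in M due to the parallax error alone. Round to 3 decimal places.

σ_M = 0.241 mag

M = m − 5 log₁₀ d + 5 = m + 5 log₁₀ p + 5, so ∂M/∂p = 5/(p ln 10).
σ_M = (5/ln 10) · (σ_p/p) = 2.1715 × 19/171.0 = 2.1715 × 0.11111 = 0.24128.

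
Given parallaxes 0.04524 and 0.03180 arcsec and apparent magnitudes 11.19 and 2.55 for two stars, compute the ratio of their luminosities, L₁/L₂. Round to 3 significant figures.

L₁/L₂ = 0.000173

d₁ = 1/p₁ = 1/0.04524″ = 22.104 pc; d₂ = 1/p₂ = 1/0.03180″ = 31.447 pc.
M₁ = m₁ − 5 log₁₀ d₁ + 5 = 11.19 − 6.7224 + 5 = 9.4676.
M₂ = 2.55 − 7.4879 + 5 = 0.0621.
L₁/L₂ = 10^(0.4(M₂ − M₁)) = 10^(0.4 × (-9.4055)) = 10^(-3.76220) = 0.0001729.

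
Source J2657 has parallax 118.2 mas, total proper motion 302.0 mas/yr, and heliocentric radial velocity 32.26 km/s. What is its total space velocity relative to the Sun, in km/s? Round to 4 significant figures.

d = 1/p = 1/0.1182″ = 8.4602 pc.
μ = 302.0 mas/yr = 0.3020 ″/yr.
v_t = 4.740 μ d = 4.740 × 0.3020 × 8.4602 = 12.111 km/s.
v = √(v_r² + v_t²) = √(32.26² + 12.111²) = √1187.38 = 34.458 km/s.

34.46 km/s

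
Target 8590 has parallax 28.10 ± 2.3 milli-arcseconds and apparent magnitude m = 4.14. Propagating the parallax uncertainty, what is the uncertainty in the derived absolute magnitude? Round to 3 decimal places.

σ_M = 0.178 mag

M = m − 5 log₁₀ d + 5 = m + 5 log₁₀ p + 5, so ∂M/∂p = 5/(p ln 10).
σ_M = (5/ln 10) · (σ_p/p) = 2.1715 × 2.3/28.10 = 2.1715 × 0.081851 = 0.17774.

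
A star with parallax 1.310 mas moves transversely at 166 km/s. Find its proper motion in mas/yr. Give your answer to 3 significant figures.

d = 1/p = 1/0.001310″ = 763.36 pc.
μ = v_t / (4.74 d) = 166 / (4.74 × 763.36) = 166 / 3618.3 = 0.045878 ″/yr = 45.878 mas/yr.

45.9 mas/yr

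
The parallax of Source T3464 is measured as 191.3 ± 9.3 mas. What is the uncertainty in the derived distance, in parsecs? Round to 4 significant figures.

0.2541 pc

d = 1/p, so σ_d = σ_p / p².
σ_d = 0.00930 / (0.1913)² = 0.00930 / 0.036596 = 0.25413 pc.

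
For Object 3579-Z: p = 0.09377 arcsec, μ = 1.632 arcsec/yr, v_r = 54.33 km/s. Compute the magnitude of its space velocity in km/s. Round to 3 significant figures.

98.8 km/s

d = 1/p = 1/0.09377″ = 10.664 pc.
v_t = 4.740 μ d = 4.740 × 1.632 × 10.664 = 82.493 km/s.
v = √(v_r² + v_t²) = √(54.33² + 82.493²) = √9756.84 = 98.777 km/s.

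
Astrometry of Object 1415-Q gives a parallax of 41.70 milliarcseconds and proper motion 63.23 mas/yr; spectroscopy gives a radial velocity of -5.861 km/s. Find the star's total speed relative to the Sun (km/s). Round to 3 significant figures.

9.27 km/s

d = 1/p = 1/0.04170″ = 23.981 pc.
μ = 63.23 mas/yr = 0.06323 ″/yr.
v_t = 4.740 μ d = 4.740 × 0.06323 × 23.981 = 7.1874 km/s.
v = √(v_r² + v_t²) = √((-5.861)² + 7.1874²) = √86.01 = 9.2742 km/s.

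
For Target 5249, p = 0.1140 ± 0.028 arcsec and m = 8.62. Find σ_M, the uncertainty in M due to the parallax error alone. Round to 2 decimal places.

σ_M = 0.53 mag

M = m − 5 log₁₀ d + 5 = m + 5 log₁₀ p + 5, so ∂M/∂p = 5/(p ln 10).
σ_M = (5/ln 10) · (σ_p/p) = 2.1715 × 0.028/0.1140 = 2.1715 × 0.24561 = 0.53334.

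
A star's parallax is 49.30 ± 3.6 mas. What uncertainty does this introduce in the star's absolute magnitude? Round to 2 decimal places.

M = m − 5 log₁₀ d + 5 = m + 5 log₁₀ p + 5, so ∂M/∂p = 5/(p ln 10).
σ_M = (5/ln 10) · (σ_p/p) = 2.1715 × 3.6/49.30 = 2.1715 × 0.073022 = 0.15857.

σ_M = 0.16 mag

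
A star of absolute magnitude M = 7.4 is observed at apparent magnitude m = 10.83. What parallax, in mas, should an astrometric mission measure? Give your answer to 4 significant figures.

20.61 mas

m − M = 10.83 − 7.4 = 3.43.
d = 10^((m−M)/5 + 1) = 10^1.686 = 48.529 pc.
p = 1/d = 1/48.529 = 0.020606 arcsec = 20.606 mas.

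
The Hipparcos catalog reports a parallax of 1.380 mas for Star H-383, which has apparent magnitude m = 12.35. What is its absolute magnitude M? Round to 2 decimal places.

d = 1/p = 1/0.001380″ = 724.64 pc.
m − M = 5 log₁₀(724.64) − 5 = 14.3006 − 5 = 9.3006.
M = m − (m − M) = 12.35 − 9.3006 = 3.05.

M = 3.05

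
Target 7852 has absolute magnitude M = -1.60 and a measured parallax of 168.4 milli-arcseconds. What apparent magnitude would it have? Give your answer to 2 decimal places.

m = -2.73

d = 1/p = 1/0.1684″ = 5.9382 pc.
m − M = 5 log₁₀ d − 5 = 5 log₁₀(5.9382) − 5 = 3.8683 − 5 = -1.1317.
m = M + (m − M) = -1.60 + (-1.1317) = -2.73.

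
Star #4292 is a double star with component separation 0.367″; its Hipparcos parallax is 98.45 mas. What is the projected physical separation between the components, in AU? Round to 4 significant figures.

3.728 AU

d = 1/p = 1/0.09845″ = 10.157 pc.
At distance d (pc), an angle of θ arcsec spans θ·d AU: s = 0.367 × 10.157 = 3.7276 AU.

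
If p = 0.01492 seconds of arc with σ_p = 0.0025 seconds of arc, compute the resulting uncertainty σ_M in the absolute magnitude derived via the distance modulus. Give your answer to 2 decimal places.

σ_M = 0.36 mag

M = m − 5 log₁₀ d + 5 = m + 5 log₁₀ p + 5, so ∂M/∂p = 5/(p ln 10).
σ_M = (5/ln 10) · (σ_p/p) = 2.1715 × 0.0025/0.01492 = 2.1715 × 0.16756 = 0.36386.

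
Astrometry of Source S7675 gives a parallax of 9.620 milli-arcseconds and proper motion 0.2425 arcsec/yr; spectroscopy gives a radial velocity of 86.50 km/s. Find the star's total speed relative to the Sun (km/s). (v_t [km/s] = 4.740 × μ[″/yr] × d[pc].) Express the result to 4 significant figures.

147.5 km/s

d = 1/p = 1/0.009620″ = 103.95 pc.
v_t = 4.740 μ d = 4.740 × 0.2425 × 103.95 = 119.49 km/s.
v = √(v_r² + v_t²) = √(86.50² + 119.49²) = √21760.1 = 147.51 km/s.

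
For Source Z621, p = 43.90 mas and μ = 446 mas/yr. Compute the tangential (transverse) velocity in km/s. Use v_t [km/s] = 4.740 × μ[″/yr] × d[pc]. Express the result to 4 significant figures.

d = 1/p = 1/0.04390″ = 22.779 pc.
μ = 446 mas/yr = 0.446 ″/yr.
v_t = 4.74 × μ × d = 4.74 × 0.446 × 22.779 = 48.156 km/s.

48.16 km/s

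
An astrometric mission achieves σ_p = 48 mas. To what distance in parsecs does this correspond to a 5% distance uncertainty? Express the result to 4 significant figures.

1.042 pc

σ_d/d = σ_p/p, so the condition is σ_p/p ≤ 0.05, i.e. p ≥ σ_p/0.05.
p_min = 48/0.05 = 960 mas = 0.96 arcsec.
d_max = 1/p_min = 1/0.96 = 1.0417 pc.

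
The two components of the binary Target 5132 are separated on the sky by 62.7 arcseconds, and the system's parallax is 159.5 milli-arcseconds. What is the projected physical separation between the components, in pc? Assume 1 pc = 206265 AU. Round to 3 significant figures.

0.00191 pc

d = 1/p = 1/0.1595″ = 6.2696 pc.
At distance d (pc), an angle of θ arcsec spans θ·d AU: s = 62.7 × 6.2696 = 393.1 AU.
= 393.1 / 206265 = 0.0019058 pc.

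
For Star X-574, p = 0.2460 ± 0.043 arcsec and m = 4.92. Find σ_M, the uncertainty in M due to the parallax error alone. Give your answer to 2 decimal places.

M = m − 5 log₁₀ d + 5 = m + 5 log₁₀ p + 5, so ∂M/∂p = 5/(p ln 10).
σ_M = (5/ln 10) · (σ_p/p) = 2.1715 × 0.043/0.2460 = 2.1715 × 0.1748 = 0.37958.

σ_M = 0.38 mag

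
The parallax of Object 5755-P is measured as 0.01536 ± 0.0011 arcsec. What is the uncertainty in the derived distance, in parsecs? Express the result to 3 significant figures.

d = 1/p, so σ_d = σ_p / p².
σ_d = 0.00110 / (0.01536)² = 0.00110 / 0.00023593 = 4.6624 pc.

4.66 pc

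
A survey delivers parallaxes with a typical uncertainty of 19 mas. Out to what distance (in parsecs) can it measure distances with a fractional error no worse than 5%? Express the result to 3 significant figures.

σ_d/d = σ_p/p, so the condition is σ_p/p ≤ 0.05, i.e. p ≥ σ_p/0.05.
p_min = 19/0.05 = 380 mas = 0.38 arcsec.
d_max = 1/p_min = 1/0.38 = 2.6316 pc.

2.63 pc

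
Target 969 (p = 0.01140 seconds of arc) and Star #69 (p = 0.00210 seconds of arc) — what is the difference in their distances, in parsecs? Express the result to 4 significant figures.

d_A = 1/0.01140″ = 87.719 pc; d_B = 1/0.002100″ = 476.19 pc.
|d_B − d_A| = |476.19 − 87.719| = 388.47 pc.

388.5 pc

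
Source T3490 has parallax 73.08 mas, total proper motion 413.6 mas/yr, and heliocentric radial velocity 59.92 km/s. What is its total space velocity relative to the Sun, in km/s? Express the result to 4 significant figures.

65.65 km/s

d = 1/p = 1/0.07308″ = 13.684 pc.
μ = 413.6 mas/yr = 0.4136 ″/yr.
v_t = 4.740 μ d = 4.740 × 0.4136 × 13.684 = 26.827 km/s.
v = √(v_r² + v_t²) = √(59.92² + 26.827²) = √4310.09 = 65.651 km/s.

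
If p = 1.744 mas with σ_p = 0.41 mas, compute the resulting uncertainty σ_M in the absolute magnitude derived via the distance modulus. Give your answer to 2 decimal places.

M = m − 5 log₁₀ d + 5 = m + 5 log₁₀ p + 5, so ∂M/∂p = 5/(p ln 10).
σ_M = (5/ln 10) · (σ_p/p) = 2.1715 × 0.41/1.744 = 2.1715 × 0.23509 = 0.5105.

σ_M = 0.51 mag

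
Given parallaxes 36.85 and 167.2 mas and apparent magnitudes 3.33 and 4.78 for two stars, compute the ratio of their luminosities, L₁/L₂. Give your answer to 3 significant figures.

L₁/L₂ = 78.3

d₁ = 1/p₁ = 1/0.03685″ = 27.137 pc; d₂ = 1/p₂ = 1/0.1672″ = 5.9809 pc.
M₁ = m₁ − 5 log₁₀ d₁ + 5 = 3.33 − 7.1678 + 5 = 1.1622.
M₂ = 4.78 − 3.8838 + 5 = 5.8962.
L₁/L₂ = 10^(0.4(M₂ − M₁)) = 10^(0.4 × 4.7340) = 10^1.89360 = 78.271.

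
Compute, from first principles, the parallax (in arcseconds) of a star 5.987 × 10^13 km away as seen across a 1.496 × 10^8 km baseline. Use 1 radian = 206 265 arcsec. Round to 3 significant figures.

0.515 arcsec

θ ≈ B/d = (1.496 × 10^8) / (5.987 × 10^13) = 2.4987 × 10^-6 rad.
In arcseconds: 2.4987 × 10^-6 × 206265 = 0.51539″.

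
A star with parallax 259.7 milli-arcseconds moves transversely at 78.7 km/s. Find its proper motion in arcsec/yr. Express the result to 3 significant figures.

4.31 arcsec/yr

d = 1/p = 1/0.2597″ = 3.8506 pc.
μ = v_t / (4.74 d) = 78.7 / (4.74 × 3.8506) = 78.7 / 18.252 = 4.3119 ″/yr.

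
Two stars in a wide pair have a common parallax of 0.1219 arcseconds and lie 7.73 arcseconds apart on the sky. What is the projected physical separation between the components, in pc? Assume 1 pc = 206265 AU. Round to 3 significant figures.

d = 1/p = 1/0.1219″ = 8.2034 pc.
At distance d (pc), an angle of θ arcsec spans θ·d AU: s = 7.73 × 8.2034 = 63.412 AU.
= 63.412 / 206265 = 0.00030743 pc.

0.000307 pc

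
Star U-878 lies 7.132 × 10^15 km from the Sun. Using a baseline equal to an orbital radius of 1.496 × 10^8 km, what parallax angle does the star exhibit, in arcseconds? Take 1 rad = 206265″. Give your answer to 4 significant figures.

θ ≈ B/d = (1.496 × 10^8) / (7.132 × 10^15) = 2.0976 × 10^-8 rad.
In arcseconds: 2.0976 × 10^-8 × 206265 = 0.0043266″.

0.004327 arcsec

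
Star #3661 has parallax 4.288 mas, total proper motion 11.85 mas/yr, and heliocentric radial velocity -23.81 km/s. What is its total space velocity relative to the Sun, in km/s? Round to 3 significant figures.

27.2 km/s

d = 1/p = 1/0.004288″ = 233.21 pc.
μ = 11.85 mas/yr = 0.01185 ″/yr.
v_t = 4.740 μ d = 4.740 × 0.01185 × 233.21 = 13.099 km/s.
v = √(v_r² + v_t²) = √((-23.81)² + 13.099²) = √738.5 = 27.175 km/s.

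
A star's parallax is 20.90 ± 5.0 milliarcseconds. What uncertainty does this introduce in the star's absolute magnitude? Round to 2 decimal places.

σ_M = 0.52 mag

M = m − 5 log₁₀ d + 5 = m + 5 log₁₀ p + 5, so ∂M/∂p = 5/(p ln 10).
σ_M = (5/ln 10) · (σ_p/p) = 2.1715 × 5.0/20.90 = 2.1715 × 0.23923 = 0.51949.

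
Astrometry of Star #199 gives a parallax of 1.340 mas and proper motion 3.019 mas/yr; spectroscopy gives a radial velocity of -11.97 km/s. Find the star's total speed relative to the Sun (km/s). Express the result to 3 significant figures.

16.0 km/s

d = 1/p = 1/0.001340″ = 746.27 pc.
μ = 3.019 mas/yr = 0.003019 ″/yr.
v_t = 4.740 μ d = 4.740 × 0.003019 × 746.27 = 10.679 km/s.
v = √(v_r² + v_t²) = √((-11.97)² + 10.679²) = √257.322 = 16.041 km/s.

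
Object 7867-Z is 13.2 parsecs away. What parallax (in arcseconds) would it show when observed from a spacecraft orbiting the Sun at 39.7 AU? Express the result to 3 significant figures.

3.01 arcsec

p (arcsec) = B (AU) / d (pc).
p = 39.7 / 13.2 = 3.0076 arcsec.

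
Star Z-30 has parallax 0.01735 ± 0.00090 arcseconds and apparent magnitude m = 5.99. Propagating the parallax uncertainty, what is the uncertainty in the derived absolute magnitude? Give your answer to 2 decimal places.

M = m − 5 log₁₀ d + 5 = m + 5 log₁₀ p + 5, so ∂M/∂p = 5/(p ln 10).
σ_M = (5/ln 10) · (σ_p/p) = 2.1715 × 0.00090/0.01735 = 2.1715 × 0.051873 = 0.11264.

σ_M = 0.11 mag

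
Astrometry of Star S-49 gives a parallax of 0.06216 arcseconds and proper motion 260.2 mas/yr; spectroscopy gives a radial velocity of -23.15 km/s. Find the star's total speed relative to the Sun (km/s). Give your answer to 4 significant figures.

30.49 km/s

d = 1/p = 1/0.06216″ = 16.088 pc.
μ = 260.2 mas/yr = 0.2602 ″/yr.
v_t = 4.740 μ d = 4.740 × 0.2602 × 16.088 = 19.842 km/s.
v = √(v_r² + v_t²) = √((-23.15)² + 19.842²) = √929.627 = 30.49 km/s.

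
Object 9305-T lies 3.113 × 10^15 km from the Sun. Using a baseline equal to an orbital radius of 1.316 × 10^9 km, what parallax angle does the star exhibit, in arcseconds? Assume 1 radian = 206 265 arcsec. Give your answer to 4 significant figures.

0.08720 arcsec

θ ≈ B/d = (1.316 × 10^9) / (3.113 × 10^15) = 4.2274 × 10^-7 rad.
In arcseconds: 4.2274 × 10^-7 × 206265 = 0.087196″.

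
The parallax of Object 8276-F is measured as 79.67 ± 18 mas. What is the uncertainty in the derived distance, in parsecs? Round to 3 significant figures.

d = 1/p, so σ_d = σ_p / p².
σ_d = 0.0180 / (0.07967)² = 0.0180 / 0.0063473 = 2.8359 pc.

2.84 pc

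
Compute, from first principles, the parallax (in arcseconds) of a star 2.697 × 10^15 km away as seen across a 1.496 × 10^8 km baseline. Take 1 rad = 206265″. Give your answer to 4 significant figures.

θ ≈ B/d = (1.496 × 10^8) / (2.697 × 10^15) = 5.5469 × 10^-8 rad.
In arcseconds: 5.5469 × 10^-8 × 206265 = 0.011441″.

0.01144 arcsec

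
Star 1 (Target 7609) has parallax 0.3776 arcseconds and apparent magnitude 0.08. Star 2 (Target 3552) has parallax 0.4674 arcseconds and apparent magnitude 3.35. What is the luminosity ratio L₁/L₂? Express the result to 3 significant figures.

L₁/L₂ = 31.1

d₁ = 1/p₁ = 1/0.3776″ = 2.6483 pc; d₂ = 1/p₂ = 1/0.4674″ = 2.1395 pc.
M₁ = m₁ − 5 log₁₀ d₁ + 5 = 0.08 − 2.1148 + 5 = 2.9652.
M₂ = 3.35 − 1.6516 + 5 = 6.6984.
L₁/L₂ = 10^(0.4(M₂ − M₁)) = 10^(0.4 × 3.7332) = 10^1.49328 = 31.137.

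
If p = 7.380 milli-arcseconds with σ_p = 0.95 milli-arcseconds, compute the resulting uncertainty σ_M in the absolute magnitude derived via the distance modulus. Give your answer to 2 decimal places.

M = m − 5 log₁₀ d + 5 = m + 5 log₁₀ p + 5, so ∂M/∂p = 5/(p ln 10).
σ_M = (5/ln 10) · (σ_p/p) = 2.1715 × 0.95/7.380 = 2.1715 × 0.12873 = 0.27954.

σ_M = 0.28 mag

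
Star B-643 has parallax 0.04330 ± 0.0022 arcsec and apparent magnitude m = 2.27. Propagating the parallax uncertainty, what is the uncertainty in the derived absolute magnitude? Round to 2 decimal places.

M = m − 5 log₁₀ d + 5 = m + 5 log₁₀ p + 5, so ∂M/∂p = 5/(p ln 10).
σ_M = (5/ln 10) · (σ_p/p) = 2.1715 × 0.0022/0.04330 = 2.1715 × 0.050808 = 0.11033.

σ_M = 0.11 mag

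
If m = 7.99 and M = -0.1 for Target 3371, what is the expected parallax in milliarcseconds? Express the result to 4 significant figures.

2.410 mas

m − M = 7.99 − (-0.1) = 8.09.
d = 10^((m−M)/5 + 1) = 10^2.618 = 414.95 pc.
p = 1/d = 1/414.95 = 0.0024099 arcsec = 2.4099 mas.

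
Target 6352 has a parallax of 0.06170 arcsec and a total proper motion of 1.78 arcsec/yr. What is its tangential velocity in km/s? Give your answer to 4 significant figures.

d = 1/p = 1/0.06170″ = 16.207 pc.
v_t = 4.74 × μ × d = 4.74 × 1.78 × 16.207 = 136.74 km/s.

136.7 km/s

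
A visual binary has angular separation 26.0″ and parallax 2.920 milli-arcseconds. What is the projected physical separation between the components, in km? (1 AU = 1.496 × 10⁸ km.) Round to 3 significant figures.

d = 1/p = 1/0.002920″ = 342.47 pc.
At distance d (pc), an angle of θ arcsec spans θ·d AU: s = 26.0 × 342.47 = 8904.2 AU.
= 8904.2 × 1.496 × 10⁸ km = 1.3321 × 10^12 km.

1.33 × 10^12 km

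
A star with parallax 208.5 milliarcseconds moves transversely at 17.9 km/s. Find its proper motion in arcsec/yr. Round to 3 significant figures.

d = 1/p = 1/0.2085″ = 4.7962 pc.
μ = v_t / (4.74 d) = 17.9 / (4.74 × 4.7962) = 17.9 / 22.734 = 0.78737 ″/yr.

0.787 arcsec/yr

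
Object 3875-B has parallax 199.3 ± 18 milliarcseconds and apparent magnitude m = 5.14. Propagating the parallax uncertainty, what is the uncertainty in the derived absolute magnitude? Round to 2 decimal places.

σ_M = 0.20 mag

M = m − 5 log₁₀ d + 5 = m + 5 log₁₀ p + 5, so ∂M/∂p = 5/(p ln 10).
σ_M = (5/ln 10) · (σ_p/p) = 2.1715 × 18/199.3 = 2.1715 × 0.090316 = 0.19612.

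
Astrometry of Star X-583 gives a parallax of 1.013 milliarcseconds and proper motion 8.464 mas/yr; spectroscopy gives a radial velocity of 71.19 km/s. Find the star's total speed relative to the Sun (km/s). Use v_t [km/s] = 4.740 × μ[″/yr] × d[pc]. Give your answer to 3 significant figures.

d = 1/p = 1/0.001013″ = 987.17 pc.
μ = 8.464 mas/yr = 0.008464 ″/yr.
v_t = 4.740 μ d = 4.740 × 0.008464 × 987.17 = 39.605 km/s.
v = √(v_r² + v_t²) = √(71.19² + 39.605²) = √6636.57 = 81.465 km/s.

81.5 km/s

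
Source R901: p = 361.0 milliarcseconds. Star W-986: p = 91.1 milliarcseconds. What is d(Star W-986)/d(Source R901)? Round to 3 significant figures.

Since d = 1/p, d_B/d_A = p_A/p_B.
= 361.0 / 91.1 = 3.9627.

3.96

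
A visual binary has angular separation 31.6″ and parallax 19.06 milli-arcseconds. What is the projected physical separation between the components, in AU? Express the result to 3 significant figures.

1660 AU

d = 1/p = 1/0.01906″ = 52.466 pc.
At distance d (pc), an angle of θ arcsec spans θ·d AU: s = 31.6 × 52.466 = 1657.9 AU.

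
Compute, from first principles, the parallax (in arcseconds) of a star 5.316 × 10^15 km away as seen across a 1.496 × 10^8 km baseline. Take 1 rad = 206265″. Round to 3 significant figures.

θ ≈ B/d = (1.496 × 10^8) / (5.316 × 10^15) = 2.8141 × 10^-8 rad.
In arcseconds: 2.8141 × 10^-8 × 206265 = 0.0058045″.

0.00580 arcsec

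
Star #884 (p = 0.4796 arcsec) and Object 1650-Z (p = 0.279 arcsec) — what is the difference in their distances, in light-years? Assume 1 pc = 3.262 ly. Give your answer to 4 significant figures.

4.890 ly

d_A = 1/0.4796″ = 2.0851 pc; d_B = 1/0.2790″ = 3.5842 pc.
|d_B − d_A| = |3.5842 − 2.0851| = 1.4991 pc = 1.4991 × 3.262 ly = 4.8901 ly.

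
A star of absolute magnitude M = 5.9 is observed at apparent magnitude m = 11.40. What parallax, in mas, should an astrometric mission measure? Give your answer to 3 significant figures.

m − M = 11.40 − 5.9 = 5.50.
d = 10^((m−M)/5 + 1) = 10^2.100 = 125.89 pc.
p = 1/d = 1/125.89 = 0.0079434 arcsec = 7.9434 mas.

7.94 mas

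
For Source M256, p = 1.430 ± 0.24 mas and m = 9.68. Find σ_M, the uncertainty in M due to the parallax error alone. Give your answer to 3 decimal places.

σ_M = 0.364 mag

M = m − 5 log₁₀ d + 5 = m + 5 log₁₀ p + 5, so ∂M/∂p = 5/(p ln 10).
σ_M = (5/ln 10) · (σ_p/p) = 2.1715 × 0.24/1.430 = 2.1715 × 0.16783 = 0.36444.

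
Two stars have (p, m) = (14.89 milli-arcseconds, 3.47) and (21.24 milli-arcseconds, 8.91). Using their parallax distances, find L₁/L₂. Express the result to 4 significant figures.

d₁ = 1/p₁ = 1/0.01489″ = 67.159 pc; d₂ = 1/p₂ = 1/0.02124″ = 47.081 pc.
M₁ = m₁ − 5 log₁₀ d₁ + 5 = 3.47 − 9.1355 + 5 = -0.6655.
M₂ = 8.91 − 8.3642 + 5 = 5.5458.
L₁/L₂ = 10^(0.4(M₂ − M₁)) = 10^(0.4 × 6.2113) = 10^2.48452 = 305.15.

L₁/L₂ = 305.2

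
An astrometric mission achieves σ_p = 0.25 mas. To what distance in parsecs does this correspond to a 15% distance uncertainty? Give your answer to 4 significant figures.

σ_d/d = σ_p/p, so the condition is σ_p/p ≤ 0.15, i.e. p ≥ σ_p/0.15.
p_min = 0.25/0.15 = 1.6667 mas = 0.0016667 arcsec.
d_max = 1/p_min = 1/0.0016667 = 599.99 pc.

600.0 pc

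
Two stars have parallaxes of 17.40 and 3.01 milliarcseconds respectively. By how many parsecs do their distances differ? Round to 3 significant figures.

275 pc

d_A = 1/0.01740″ = 57.471 pc; d_B = 1/0.003010″ = 332.23 pc.
|d_B − d_A| = |332.23 − 57.471| = 274.76 pc.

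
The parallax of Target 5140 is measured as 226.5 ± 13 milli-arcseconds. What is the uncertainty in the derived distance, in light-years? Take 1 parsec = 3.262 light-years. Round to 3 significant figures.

0.827 ly

d = 1/p, so σ_d = σ_p / p².
σ_d = 0.0130 / (0.2265)² = 0.0130 / 0.051302 = 0.2534 pc = 0.2534 × 3.262 ly = 0.82659 ly.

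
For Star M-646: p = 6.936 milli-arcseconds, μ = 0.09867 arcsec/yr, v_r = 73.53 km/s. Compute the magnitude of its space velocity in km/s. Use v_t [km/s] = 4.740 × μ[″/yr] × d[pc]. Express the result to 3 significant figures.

d = 1/p = 1/0.006936″ = 144.18 pc.
v_t = 4.740 μ d = 4.740 × 0.09867 × 144.18 = 67.432 km/s.
v = √(v_r² + v_t²) = √(73.53² + 67.432²) = √9953.74 = 99.768 km/s.

99.8 km/s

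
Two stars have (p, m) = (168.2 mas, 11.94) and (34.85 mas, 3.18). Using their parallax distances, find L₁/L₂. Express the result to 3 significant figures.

L₁/L₂ = 1.35 × 10^-5

d₁ = 1/p₁ = 1/0.1682″ = 5.9453 pc; d₂ = 1/p₂ = 1/0.03485″ = 28.694 pc.
M₁ = m₁ − 5 log₁₀ d₁ + 5 = 11.94 − 3.8709 + 5 = 13.0691.
M₂ = 3.18 − 7.2890 + 5 = 0.8910.
L₁/L₂ = 10^(0.4(M₂ − M₁)) = 10^(0.4 × (-12.1781)) = 10^(-4.87124) = 0.000013451.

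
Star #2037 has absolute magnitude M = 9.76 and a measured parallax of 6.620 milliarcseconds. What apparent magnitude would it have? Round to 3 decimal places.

m = 15.656

d = 1/p = 1/0.006620″ = 151.06 pc.
m − M = 5 log₁₀ d − 5 = 5 log₁₀(151.06) − 5 = 10.8957 − 5 = 5.8957.
m = M + (m − M) = 9.76 + 5.8957 = 15.656.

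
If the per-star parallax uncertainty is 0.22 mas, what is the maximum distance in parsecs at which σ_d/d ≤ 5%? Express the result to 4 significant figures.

σ_d/d = σ_p/p, so the condition is σ_p/p ≤ 0.05, i.e. p ≥ σ_p/0.05.
p_min = 0.22/0.05 = 4.4 mas = 0.0044 arcsec.
d_max = 1/p_min = 1/0.0044 = 227.27 pc.

227.3 pc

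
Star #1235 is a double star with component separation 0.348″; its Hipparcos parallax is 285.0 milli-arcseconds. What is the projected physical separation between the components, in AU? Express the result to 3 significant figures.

1.22 AU

d = 1/p = 1/0.2850″ = 3.5088 pc.
At distance d (pc), an angle of θ arcsec spans θ·d AU: s = 0.348 × 3.5088 = 1.2211 AU.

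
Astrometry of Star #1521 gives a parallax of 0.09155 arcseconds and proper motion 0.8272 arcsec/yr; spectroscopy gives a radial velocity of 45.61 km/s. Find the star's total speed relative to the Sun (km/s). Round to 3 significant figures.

62.6 km/s

d = 1/p = 1/0.09155″ = 10.923 pc.
v_t = 4.740 μ d = 4.740 × 0.8272 × 10.923 = 42.828 km/s.
v = √(v_r² + v_t²) = √(45.61² + 42.828²) = √3914.51 = 62.566 km/s.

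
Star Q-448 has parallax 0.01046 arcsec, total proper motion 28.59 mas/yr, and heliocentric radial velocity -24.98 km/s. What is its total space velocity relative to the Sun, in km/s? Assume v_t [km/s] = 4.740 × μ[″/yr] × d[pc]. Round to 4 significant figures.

28.14 km/s

d = 1/p = 1/0.01046″ = 95.602 pc.
μ = 28.59 mas/yr = 0.02859 ″/yr.
v_t = 4.740 μ d = 4.740 × 0.02859 × 95.602 = 12.956 km/s.
v = √(v_r² + v_t²) = √((-24.98)² + 12.956²) = √791.858 = 28.14 km/s.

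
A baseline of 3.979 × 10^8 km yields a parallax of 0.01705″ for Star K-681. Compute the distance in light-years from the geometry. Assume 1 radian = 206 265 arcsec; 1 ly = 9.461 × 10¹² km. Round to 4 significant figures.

508.8 ly

θ = 0.01705″ = 0.01705/206265 = 8.2661 × 10^-8 rad.
d = B/θ = (3.979 × 10^8) / (8.2661 × 10^-8) = 4.8136 × 10^15 km = (4.8136 × 10^15) / (9.461 × 10^12) ly = 508.78 ly.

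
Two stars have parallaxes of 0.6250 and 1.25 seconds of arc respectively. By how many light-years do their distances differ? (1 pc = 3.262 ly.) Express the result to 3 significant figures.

d_A = 1/0.6250″ = 1.6 pc; d_B = 1/1.250″ = 0.8 pc.
|d_B − d_A| = |0.8 − 1.6| = 0.8 pc = 0.8 × 3.262 ly = 2.6096 ly.

2.61 ly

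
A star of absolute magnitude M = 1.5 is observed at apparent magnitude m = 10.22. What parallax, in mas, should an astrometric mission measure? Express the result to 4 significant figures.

1.803 mas

m − M = 10.22 − 1.5 = 8.72.
d = 10^((m−M)/5 + 1) = 10^2.744 = 554.63 pc.
p = 1/d = 1/554.63 = 0.001803 arcsec = 1.803 mas.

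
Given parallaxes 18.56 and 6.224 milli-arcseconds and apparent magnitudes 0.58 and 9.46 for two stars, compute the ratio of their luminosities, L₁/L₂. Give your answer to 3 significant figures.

d₁ = 1/p₁ = 1/0.01856″ = 53.879 pc; d₂ = 1/p₂ = 1/0.006224″ = 160.67 pc.
M₁ = m₁ − 5 log₁₀ d₁ + 5 = 0.58 − 8.6571 + 5 = -3.0771.
M₂ = 9.46 − 11.0297 + 5 = 3.4303.
L₁/L₂ = 10^(0.4(M₂ − M₁)) = 10^(0.4 × 6.5074) = 10^2.60296 = 400.83.

L₁/L₂ = 401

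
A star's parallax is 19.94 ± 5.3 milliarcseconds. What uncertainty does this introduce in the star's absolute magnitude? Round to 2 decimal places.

M = m − 5 log₁₀ d + 5 = m + 5 log₁₀ p + 5, so ∂M/∂p = 5/(p ln 10).
σ_M = (5/ln 10) · (σ_p/p) = 2.1715 × 5.3/19.94 = 2.1715 × 0.2658 = 0.57718.

σ_M = 0.58 mag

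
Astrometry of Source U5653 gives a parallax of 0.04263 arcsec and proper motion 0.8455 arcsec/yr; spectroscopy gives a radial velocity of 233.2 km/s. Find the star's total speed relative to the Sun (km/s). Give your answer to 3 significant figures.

251 km/s

d = 1/p = 1/0.04263″ = 23.458 pc.
v_t = 4.740 μ d = 4.740 × 0.8455 × 23.458 = 94.012 km/s.
v = √(v_r² + v_t²) = √(233.2² + 94.012²) = √63220.5 = 251.44 km/s.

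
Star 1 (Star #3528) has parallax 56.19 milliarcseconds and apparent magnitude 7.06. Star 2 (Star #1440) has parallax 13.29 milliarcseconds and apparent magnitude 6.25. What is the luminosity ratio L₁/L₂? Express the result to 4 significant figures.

d₁ = 1/p₁ = 1/0.05619″ = 17.797 pc; d₂ = 1/p₂ = 1/0.01329″ = 75.245 pc.
M₁ = m₁ − 5 log₁₀ d₁ + 5 = 7.06 − 6.2517 + 5 = 5.8083.
M₂ = 6.25 − 9.3824 + 5 = 1.8676.
L₁/L₂ = 10^(0.4(M₂ − M₁)) = 10^(0.4 × (-3.9407)) = 10^(-1.57628) = 0.026529.

L₁/L₂ = 0.02653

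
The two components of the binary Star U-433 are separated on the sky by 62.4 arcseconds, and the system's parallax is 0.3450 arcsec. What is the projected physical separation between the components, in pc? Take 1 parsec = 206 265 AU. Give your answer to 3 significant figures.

0.000877 pc

d = 1/p = 1/0.3450″ = 2.8986 pc.
At distance d (pc), an angle of θ arcsec spans θ·d AU: s = 62.4 × 2.8986 = 180.87 AU.
= 180.87 / 206265 = 0.00087688 pc.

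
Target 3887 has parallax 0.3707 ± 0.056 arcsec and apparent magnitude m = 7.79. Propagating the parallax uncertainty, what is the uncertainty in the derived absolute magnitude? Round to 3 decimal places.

σ_M = 0.328 mag

M = m − 5 log₁₀ d + 5 = m + 5 log₁₀ p + 5, so ∂M/∂p = 5/(p ln 10).
σ_M = (5/ln 10) · (σ_p/p) = 2.1715 × 0.056/0.3707 = 2.1715 × 0.15107 = 0.32805.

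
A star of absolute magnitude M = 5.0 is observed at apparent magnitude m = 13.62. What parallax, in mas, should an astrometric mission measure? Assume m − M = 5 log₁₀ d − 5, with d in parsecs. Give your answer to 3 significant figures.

m − M = 13.62 − 5.0 = 8.62.
d = 10^((m−M)/5 + 1) = 10^2.724 = 529.66 pc.
p = 1/d = 1/529.66 = 0.001888 arcsec = 1.888 mas.

1.89 mas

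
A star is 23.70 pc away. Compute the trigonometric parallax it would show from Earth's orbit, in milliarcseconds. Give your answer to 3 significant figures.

p = 1/d = 1/23.7 = 0.042194 arcsec.
= 0.042194 × 1000 = 42.194 mas.

42.2 mas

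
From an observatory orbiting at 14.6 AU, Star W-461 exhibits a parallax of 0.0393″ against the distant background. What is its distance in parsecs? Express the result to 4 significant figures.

371.5 pc

With baseline B (in AU) and parallax p (in arcsec), d = B/p parsecs.
d = 14.6 / 0.0393 = 371.5 pc.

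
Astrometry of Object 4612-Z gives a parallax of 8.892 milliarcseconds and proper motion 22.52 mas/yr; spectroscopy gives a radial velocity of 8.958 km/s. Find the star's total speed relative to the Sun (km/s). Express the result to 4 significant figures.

d = 1/p = 1/0.008892″ = 112.46 pc.
μ = 22.52 mas/yr = 0.02252 ″/yr.
v_t = 4.740 μ d = 4.740 × 0.02252 × 112.46 = 12.005 km/s.
v = √(v_r² + v_t²) = √(8.958² + 12.005²) = √224.366 = 14.979 km/s.

14.98 km/s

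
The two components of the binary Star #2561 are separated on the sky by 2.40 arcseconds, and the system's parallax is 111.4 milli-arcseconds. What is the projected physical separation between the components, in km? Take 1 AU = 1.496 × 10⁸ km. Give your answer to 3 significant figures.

d = 1/p = 1/0.1114″ = 8.9767 pc.
At distance d (pc), an angle of θ arcsec spans θ·d AU: s = 2.40 × 8.9767 = 21.544 AU.
= 21.544 × 1.496 × 10⁸ km = 3.2230 × 10^9 km.

3.22 × 10^9 km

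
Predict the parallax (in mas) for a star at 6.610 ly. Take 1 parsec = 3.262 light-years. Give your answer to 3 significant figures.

493 mas

d = 6.610 ly ÷ 3.262 = 2.0264 pc.
p = 1/d = 1/2.0264 = 0.49349 arcsec.
= 0.49349 × 1000 = 493.49 mas.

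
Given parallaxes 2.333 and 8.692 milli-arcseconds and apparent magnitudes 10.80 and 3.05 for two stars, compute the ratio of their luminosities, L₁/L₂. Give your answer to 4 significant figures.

L₁/L₂ = 0.01103

d₁ = 1/p₁ = 1/0.002333″ = 428.63 pc; d₂ = 1/p₂ = 1/0.008692″ = 115.05 pc.
M₁ = m₁ − 5 log₁₀ d₁ + 5 = 10.80 − 13.1604 + 5 = 2.6396.
M₂ = 3.05 − 10.3044 + 5 = -2.2544.
L₁/L₂ = 10^(0.4(M₂ − M₁)) = 10^(0.4 × (-4.8940)) = 10^(-1.95760) = 0.011026.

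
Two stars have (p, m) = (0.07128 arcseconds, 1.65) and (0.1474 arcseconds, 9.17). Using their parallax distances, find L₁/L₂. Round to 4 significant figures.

L₁/L₂ = 4356

d₁ = 1/p₁ = 1/0.07128″ = 14.029 pc; d₂ = 1/p₂ = 1/0.1474″ = 6.7843 pc.
M₁ = m₁ − 5 log₁₀ d₁ + 5 = 1.65 − 5.7351 + 5 = 0.9149.
M₂ = 9.17 − 4.1575 + 5 = 10.0125.
L₁/L₂ = 10^(0.4(M₂ − M₁)) = 10^(0.4 × 9.0976) = 10^3.63904 = 4355.5.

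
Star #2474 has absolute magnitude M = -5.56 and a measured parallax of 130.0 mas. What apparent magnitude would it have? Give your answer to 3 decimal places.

d = 1/p = 1/0.1300″ = 7.6923 pc.
m − M = 5 log₁₀ d − 5 = 5 log₁₀(7.6923) − 5 = 4.4303 − 5 = -0.5697.
m = M + (m − M) = -5.56 + (-0.5697) = -6.130.

m = -6.130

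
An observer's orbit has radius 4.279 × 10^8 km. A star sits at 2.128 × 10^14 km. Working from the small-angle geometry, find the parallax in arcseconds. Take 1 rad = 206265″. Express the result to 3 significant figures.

0.415 arcsec

θ ≈ B/d = (4.279 × 10^8) / (2.128 × 10^14) = 2.0108 × 10^-6 rad.
In arcseconds: 2.0108 × 10^-6 × 206265 = 0.41476″.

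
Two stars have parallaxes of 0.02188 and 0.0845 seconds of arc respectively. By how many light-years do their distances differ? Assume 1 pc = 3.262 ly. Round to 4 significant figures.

d_A = 1/0.02188″ = 45.704 pc; d_B = 1/0.08450″ = 11.834 pc.
|d_B − d_A| = |11.834 − 45.704| = 33.87 pc = 33.87 × 3.262 ly = 110.48 ly.

110.5 ly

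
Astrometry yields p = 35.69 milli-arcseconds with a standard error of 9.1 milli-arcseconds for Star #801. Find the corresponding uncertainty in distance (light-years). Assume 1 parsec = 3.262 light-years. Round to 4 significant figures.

23.30 ly

d = 1/p, so σ_d = σ_p / p².
σ_d = 0.00910 / (0.03569)² = 0.00910 / 0.0012738 = 7.144 pc = 7.144 × 3.262 ly = 23.304 ly.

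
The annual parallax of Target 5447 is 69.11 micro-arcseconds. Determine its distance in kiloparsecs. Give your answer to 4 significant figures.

14.47 kpc

p = 69.11 micro-arcseconds = 0.00006911 arcsec.
d = 1/p = 1/0.00006911 = 14470 pc.
= 14.47 kpc.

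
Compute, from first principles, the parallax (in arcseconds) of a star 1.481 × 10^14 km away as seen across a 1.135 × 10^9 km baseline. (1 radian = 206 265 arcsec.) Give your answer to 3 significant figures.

θ ≈ B/d = (1.135 × 10^9) / (1.481 × 10^14) = 7.6637 × 10^-6 rad.
In arcseconds: 7.6637 × 10^-6 × 206265 = 1.5808″.

1.58 arcsec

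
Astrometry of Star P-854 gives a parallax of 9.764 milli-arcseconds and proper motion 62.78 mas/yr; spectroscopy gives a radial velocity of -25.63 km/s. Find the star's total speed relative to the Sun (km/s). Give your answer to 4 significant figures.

d = 1/p = 1/0.009764″ = 102.42 pc.
μ = 62.78 mas/yr = 0.06278 ″/yr.
v_t = 4.740 μ d = 4.740 × 0.06278 × 102.42 = 30.478 km/s.
v = √(v_r² + v_t²) = √((-25.63)² + 30.478²) = √1585.81 = 39.822 km/s.

39.82 km/s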